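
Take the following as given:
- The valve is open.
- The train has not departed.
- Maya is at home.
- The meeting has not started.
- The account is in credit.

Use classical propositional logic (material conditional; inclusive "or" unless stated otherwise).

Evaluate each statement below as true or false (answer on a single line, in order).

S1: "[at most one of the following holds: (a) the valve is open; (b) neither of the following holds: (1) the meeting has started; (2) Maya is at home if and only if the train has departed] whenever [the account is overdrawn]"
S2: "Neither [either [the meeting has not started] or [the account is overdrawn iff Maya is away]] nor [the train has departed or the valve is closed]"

Let N = "the account is overdrawn" (F), U = "the valve is open" (T), S = "the meeting has started" (F), Q = "Maya is at home" (T), K = "the train has departed" (F).

S1: This is N -> (U nand (S nor (Q <-> K))).

Q <-> K = T <-> F = F
S nor (Q <-> K) = F nor F = T
U nand (S nor (Q <-> K)) = T nand T = F
N -> (U nand (S nor (Q <-> K))) = F -> F = T
Hence S1 is true.

S2: In symbols: (~S | (N <-> ~Q)) nor (K | ~U)

~S = ~F = T
~Q = ~T = F
N <-> ~Q = F <-> F = T
~S | (N <-> ~Q) = T | T = T
~U = ~T = F
K | ~U = F | F = F
(~S | (N <-> ~Q)) nor (K | ~U) = T nor F = F
Thus S2 is false.

S1 true; S2 false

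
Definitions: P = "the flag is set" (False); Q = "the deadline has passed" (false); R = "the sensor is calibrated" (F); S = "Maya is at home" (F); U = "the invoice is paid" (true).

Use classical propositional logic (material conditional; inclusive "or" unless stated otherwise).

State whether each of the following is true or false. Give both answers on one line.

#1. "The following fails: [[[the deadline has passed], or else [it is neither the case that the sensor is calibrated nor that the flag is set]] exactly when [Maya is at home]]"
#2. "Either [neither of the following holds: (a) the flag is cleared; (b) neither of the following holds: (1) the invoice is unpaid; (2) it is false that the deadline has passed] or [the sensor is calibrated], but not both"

#1 T / #2 F

#1: Formalization: not ((Q or (R nor P)) iff S)

R nor P = False nor False = True
Q or (R nor P) = False or True = True
(Q or (R nor P)) iff S = True iff False = False
not ((Q or (R nor P)) iff S) = not False = True
Thus #1 is true.

#2: Formalization: (not P nor (not U nor not Q)) xor R

not P = not False = True
not U = not True = False
not Q = not False = True
not U nor not Q = False nor True = False
not P nor (not U nor not Q) = True nor False = False
(not P nor (not U nor not Q)) xor R = False xor False = False
Hence #2 is false.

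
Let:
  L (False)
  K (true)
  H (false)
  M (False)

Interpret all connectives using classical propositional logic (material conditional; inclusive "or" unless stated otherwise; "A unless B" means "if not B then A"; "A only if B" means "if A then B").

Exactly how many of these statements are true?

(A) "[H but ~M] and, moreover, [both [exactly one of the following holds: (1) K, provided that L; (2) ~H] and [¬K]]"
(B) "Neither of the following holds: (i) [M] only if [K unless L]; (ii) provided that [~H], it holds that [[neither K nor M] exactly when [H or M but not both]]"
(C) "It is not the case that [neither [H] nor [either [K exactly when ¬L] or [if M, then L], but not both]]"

0

(A): In symbols: (H & ~M) & (((L -> K) xor ~H) & ~K)

~M = ~F = T
H & ~M = F & T = F
L -> K = F -> T = T
~H = ~F = T
(L -> K) xor ~H = T xor T = F
~K = ~T = F
((L -> K) xor ~H) & ~K = F & F = F
(H & ~M) & (((L -> K) xor ~H) & ~K) = F & F = F
Hence (A) is false.

(B): This is (M -> (K | L)) nor (~H -> ((K nor M) <-> (H xor M))).

K | L = T | F = T
M -> (K | L) = F -> T = T
~H = ~F = T
K nor M = T nor F = F
H xor M = F xor F = F
(K nor M) <-> (H xor M) = F <-> F = T
~H -> ((K nor M) <-> (H xor M)) = T -> T = T
(M -> (K | L)) nor (~H -> ((K nor M) <-> (H xor M))) = T nor T = F
Thus (B) is false.

(C): Formalization: ~(H nor ((K <-> ~L) xor (M -> L)))

~L = ~F = T
K <-> ~L = T <-> T = T
M -> L = F -> F = T
(K <-> ~L) xor (M -> L) = T xor T = F
H nor ((K <-> ~L) xor (M -> L)) = F nor F = T
~(H nor ((K <-> ~L) xor (M -> L))) = ~T = F
Hence (C) is false.

0 of the 3 statements are true (none).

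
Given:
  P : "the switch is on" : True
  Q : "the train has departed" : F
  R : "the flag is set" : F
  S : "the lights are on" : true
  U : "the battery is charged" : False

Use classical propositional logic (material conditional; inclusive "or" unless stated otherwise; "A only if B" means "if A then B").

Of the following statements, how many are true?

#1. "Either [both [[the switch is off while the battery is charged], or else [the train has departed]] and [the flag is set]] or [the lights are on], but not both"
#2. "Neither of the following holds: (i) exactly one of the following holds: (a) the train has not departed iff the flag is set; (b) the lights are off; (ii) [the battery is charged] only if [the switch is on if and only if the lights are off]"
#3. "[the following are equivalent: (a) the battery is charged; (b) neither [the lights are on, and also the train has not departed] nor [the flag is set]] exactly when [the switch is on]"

2

#1: This is (((~P & U) | Q) & R) xor S.

~P = ~T = F
~P & U = F & F = F
(~P & U) | Q = F | F = F
((~P & U) | Q) & R = F & F = F
(((~P & U) | Q) & R) xor S = F xor T = T
Thus #1 is true.

#2: This is ((~Q <-> R) xor ~S) nor (U -> (P <-> ~S)).

~Q = ~F = T
~Q <-> R = T <-> F = F
~S = ~T = F
(~Q <-> R) xor ~S = F xor F = F
~S = ~T = F
P <-> ~S = T <-> F = F
U -> (P <-> ~S) = F -> F = T
((~Q <-> R) xor ~S) nor (U -> (P <-> ~S)) = F nor T = F
Thus #2 is false.

#3: In symbols: (U <-> ((S & ~Q) nor R)) <-> P

~Q = ~F = T
S & ~Q = T & T = T
(S & ~Q) nor R = T nor F = F
U <-> ((S & ~Q) nor R) = F <-> F = T
(U <-> ((S & ~Q) nor R)) <-> P = T <-> T = T
Hence #3 is true.

2 of the 3 statements are true (#1, #3).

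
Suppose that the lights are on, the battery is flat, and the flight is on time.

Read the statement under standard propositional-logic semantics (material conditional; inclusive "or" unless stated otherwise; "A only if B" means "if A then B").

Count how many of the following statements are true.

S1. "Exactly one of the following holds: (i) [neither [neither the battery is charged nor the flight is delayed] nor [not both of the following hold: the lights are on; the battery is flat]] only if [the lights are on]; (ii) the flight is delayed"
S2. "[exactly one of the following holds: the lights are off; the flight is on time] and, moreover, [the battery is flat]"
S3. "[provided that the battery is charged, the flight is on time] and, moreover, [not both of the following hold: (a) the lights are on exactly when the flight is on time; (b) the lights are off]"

Let K = "the battery is charged" (F), L = "the flight is delayed" (F), W = "the lights are on" (T).

S1: In symbols: (((K ↓ L) ↓ (W ↑ ¬K)) → W) ⊕ L

K ↓ L = F ↓ F = T
¬K = ¬F = T
W ↑ ¬K = T ↑ T = F
(K ↓ L) ↓ (W ↑ ¬K) = T ↓ F = F
((K ↓ L) ↓ (W ↑ ¬K)) → W = F → T = T
(((K ↓ L) ↓ (W ↑ ¬K)) → W) ⊕ L = T ⊕ F = T
Thus S1 is true.

S2: Parsed as (¬W ⊕ ¬L) ∧ ¬K

¬W = ¬T = F
¬L = ¬F = T
¬W ⊕ ¬L = F ⊕ T = T
¬K = ¬F = T
(¬W ⊕ ¬L) ∧ ¬K = T ∧ T = T
So S2 is true.

S3: This is (K → ¬L) ∧ ((W ↔ ¬L) ↑ ¬W).

¬L = ¬F = T
K → ¬L = F → T = T
¬L = ¬F = T
W ↔ ¬L = T ↔ T = T
¬W = ¬T = F
(W ↔ ¬L) ↑ ¬W = T ↑ F = T
(K → ¬L) ∧ ((W ↔ ¬L) ↑ ¬W) = T ∧ T = T
Thus S3 is true.

3 of the 3 statements are true.

3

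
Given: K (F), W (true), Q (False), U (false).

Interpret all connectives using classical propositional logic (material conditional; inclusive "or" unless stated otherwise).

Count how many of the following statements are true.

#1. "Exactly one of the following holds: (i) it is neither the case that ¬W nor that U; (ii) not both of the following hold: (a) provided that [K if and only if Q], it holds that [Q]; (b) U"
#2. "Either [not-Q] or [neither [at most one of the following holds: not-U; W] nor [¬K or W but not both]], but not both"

#1: This is (¬W ↓ U) ⊕ (((K ↔ Q) → Q) ↑ U).

¬W = ¬T = F
¬W ↓ U = F ↓ F = T
K ↔ Q = F ↔ F = T
(K ↔ Q) → Q = T → F = F
((K ↔ Q) → Q) ↑ U = F ↑ F = T
(¬W ↓ U) ⊕ (((K ↔ Q) → Q) ↑ U) = T ⊕ T = F
Hence #1 is false.

#2: Parsed as ¬Q ⊕ ((¬U ↑ W) ↓ (¬K ⊕ W))

¬Q = ¬F = T
¬U = ¬F = T
¬U ↑ W = T ↑ T = F
¬K = ¬F = T
¬K ⊕ W = T ⊕ T = F
(¬U ↑ W) ↓ (¬K ⊕ W) = F ↓ F = T
¬Q ⊕ ((¬U ↑ W) ↓ (¬K ⊕ W)) = T ⊕ T = F
So #2 is false.

0 of the 2 statements are true (none).

0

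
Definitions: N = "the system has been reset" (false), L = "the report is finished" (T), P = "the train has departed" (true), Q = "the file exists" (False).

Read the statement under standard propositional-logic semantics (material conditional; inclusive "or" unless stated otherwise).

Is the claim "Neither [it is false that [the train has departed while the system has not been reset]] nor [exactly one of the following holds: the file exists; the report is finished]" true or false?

Formalization: not (P and not N) nor (Q xor L)

not N = not False = True
P and not N = True and True = True
not (P and not N) = not True = False
Q xor L = False xor True = True
not (P and not N) nor (Q xor L) = False nor True = False

False.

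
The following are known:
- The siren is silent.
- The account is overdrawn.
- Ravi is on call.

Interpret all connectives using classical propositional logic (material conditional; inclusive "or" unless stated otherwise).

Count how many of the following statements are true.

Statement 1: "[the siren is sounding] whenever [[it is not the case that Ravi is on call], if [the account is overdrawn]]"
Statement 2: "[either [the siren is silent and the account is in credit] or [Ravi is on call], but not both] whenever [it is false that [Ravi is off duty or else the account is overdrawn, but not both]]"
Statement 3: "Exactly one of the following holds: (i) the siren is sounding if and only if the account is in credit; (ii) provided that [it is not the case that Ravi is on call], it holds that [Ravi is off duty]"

2

Let Q = "the account is overdrawn" (True), R = "Ravi is on call" (True), P = "the siren is sounding" (False).

Statement 1: Formalization: (Q -> not R) -> P

not R = not True = False
Q -> not R = True -> False = False
(Q -> not R) -> P = False -> False = True
Hence Statement 1 is true.

Statement 2: Parsed as not (not R xor Q) -> ((not P and not Q) xor R)

not R = not True = False
not R xor Q = False xor True = True
not (not R xor Q) = not True = False
not P = not False = True
not Q = not True = False
not P and not Q = True and False = False
(not P and not Q) xor R = False xor True = True
not (not R xor Q) -> ((not P and not Q) xor R) = False -> True = True
Hence Statement 2 is true.

Statement 3: This is (P iff not Q) xor (not R -> not R).

not Q = not True = False
P iff not Q = False iff False = True
not R = not True = False
not R = not True = False
not R -> not R = False -> False = True
(P iff not Q) xor (not R -> not R) = True xor True = False
So Statement 3 is false.

True statements: 2 (Statement 1, Statement 2).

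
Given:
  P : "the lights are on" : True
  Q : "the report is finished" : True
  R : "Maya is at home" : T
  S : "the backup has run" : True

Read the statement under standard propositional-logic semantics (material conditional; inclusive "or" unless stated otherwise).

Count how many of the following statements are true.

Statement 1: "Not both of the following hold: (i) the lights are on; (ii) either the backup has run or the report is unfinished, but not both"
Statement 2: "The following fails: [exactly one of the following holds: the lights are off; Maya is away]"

1

Statement 1: Formalization: P ↑ (S ⊕ ¬Q)

¬Q = ¬T = F
S ⊕ ¬Q = T ⊕ F = T
P ↑ (S ⊕ ¬Q) = T ↑ T = F
Thus Statement 1 is false.

Statement 2: Formalization: ¬(¬P ⊕ ¬R)

¬P = ¬T = F
¬R = ¬T = F
¬P ⊕ ¬R = F ⊕ F = F
¬(¬P ⊕ ¬R) = ¬F = T
Hence Statement 2 is true.

1 of the 2 statements is true (Statement 2).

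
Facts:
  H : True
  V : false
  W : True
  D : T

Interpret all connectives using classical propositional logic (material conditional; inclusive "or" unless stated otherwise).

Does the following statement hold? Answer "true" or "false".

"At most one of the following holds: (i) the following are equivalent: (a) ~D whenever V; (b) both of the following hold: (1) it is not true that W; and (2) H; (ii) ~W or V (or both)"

Formalization: ((V -> ~D) <-> (~W & H)) nand (~W | V)

~D = ~T = F
V -> ~D = F -> F = T
~W = ~T = F
~W & H = F & T = F
(V -> ~D) <-> (~W & H) = T <-> F = F
~W = ~T = F
~W | V = F | F = F
((V -> ~D) <-> (~W & H)) nand (~W | V) = F nand F = T

True.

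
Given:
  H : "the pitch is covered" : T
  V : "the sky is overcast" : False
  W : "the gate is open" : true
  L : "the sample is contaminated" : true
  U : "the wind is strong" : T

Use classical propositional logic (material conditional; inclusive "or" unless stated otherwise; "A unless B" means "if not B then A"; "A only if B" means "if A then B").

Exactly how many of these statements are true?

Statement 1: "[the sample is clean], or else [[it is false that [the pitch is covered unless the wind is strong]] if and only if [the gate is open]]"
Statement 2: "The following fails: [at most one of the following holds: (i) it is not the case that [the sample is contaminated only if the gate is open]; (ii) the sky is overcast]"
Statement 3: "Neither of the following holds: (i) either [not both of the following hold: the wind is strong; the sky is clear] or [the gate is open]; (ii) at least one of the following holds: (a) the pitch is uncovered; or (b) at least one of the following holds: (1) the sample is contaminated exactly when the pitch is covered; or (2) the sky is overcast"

Statement 1: Parsed as ~L | (~(H | U) <-> W)

~L = ~T = F
H | U = T | T = T
~(H | U) = ~T = F
~(H | U) <-> W = F <-> T = F
~L | (~(H | U) <-> W) = F | F = F
Hence Statement 1 is false.

Statement 2: In symbols: ~(~(L -> W) nand V)

L -> W = T -> T = T
~(L -> W) = ~T = F
~(L -> W) nand V = F nand F = T
~(~(L -> W) nand V) = ~T = F
Thus Statement 2 is false.

Statement 3: In symbols: ((U nand ~V) | W) nor (~H | ((L <-> H) | V))

~V = ~F = T
U nand ~V = T nand T = F
(U nand ~V) | W = F | T = T
~H = ~T = F
L <-> H = T <-> T = T
(L <-> H) | V = T | F = T
~H | ((L <-> H) | V) = F | T = T
((U nand ~V) | W) nor (~H | ((L <-> H) | V)) = T nor T = F
Hence Statement 3 is false.

Count: 0.

0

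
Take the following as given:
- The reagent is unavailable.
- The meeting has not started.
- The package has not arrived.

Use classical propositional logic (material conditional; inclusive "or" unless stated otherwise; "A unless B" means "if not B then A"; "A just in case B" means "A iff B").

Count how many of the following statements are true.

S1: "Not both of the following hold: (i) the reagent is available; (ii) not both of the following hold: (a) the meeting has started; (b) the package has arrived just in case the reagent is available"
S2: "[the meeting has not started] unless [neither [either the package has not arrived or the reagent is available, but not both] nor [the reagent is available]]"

2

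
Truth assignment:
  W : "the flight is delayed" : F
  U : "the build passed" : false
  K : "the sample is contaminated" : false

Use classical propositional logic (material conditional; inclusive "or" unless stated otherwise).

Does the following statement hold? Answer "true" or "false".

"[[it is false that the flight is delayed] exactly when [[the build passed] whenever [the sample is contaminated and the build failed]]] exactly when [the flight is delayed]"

False.

In symbols: (not W iff ((K and not U) -> U)) iff W

not W = not False = True
not U = not False = True
K and not U = False and True = False
(K and not U) -> U = False -> False = True
not W iff ((K and not U) -> U) = True iff True = True
(not W iff ((K and not U) -> U)) iff W = True iff False = False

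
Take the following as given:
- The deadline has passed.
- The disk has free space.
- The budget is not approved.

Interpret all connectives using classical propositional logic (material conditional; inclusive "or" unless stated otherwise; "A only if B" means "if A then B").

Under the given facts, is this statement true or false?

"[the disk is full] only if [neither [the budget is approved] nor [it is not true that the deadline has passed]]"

Let Q = "the disk is full" (False), R = "the budget is approved" (False), P = "the deadline has passed" (True).
In symbols: Q -> (R nor not P)

not P = not True = False
R nor not P = False nor False = True
Q -> (R nor not P) = False -> True = True

The statement is true.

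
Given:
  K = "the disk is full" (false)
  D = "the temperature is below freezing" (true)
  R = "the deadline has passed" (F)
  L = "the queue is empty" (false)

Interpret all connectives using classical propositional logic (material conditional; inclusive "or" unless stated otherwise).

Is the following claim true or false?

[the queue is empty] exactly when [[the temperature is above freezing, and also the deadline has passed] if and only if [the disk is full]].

Values: L=F, D=T, R=F, K=F.
In symbols: L <-> ((~D & R) <-> K)

~D = ~T = F
~D & R = F & F = F
(~D & R) <-> K = F <-> F = T
L <-> ((~D & R) <-> K) = F <-> T = F

False.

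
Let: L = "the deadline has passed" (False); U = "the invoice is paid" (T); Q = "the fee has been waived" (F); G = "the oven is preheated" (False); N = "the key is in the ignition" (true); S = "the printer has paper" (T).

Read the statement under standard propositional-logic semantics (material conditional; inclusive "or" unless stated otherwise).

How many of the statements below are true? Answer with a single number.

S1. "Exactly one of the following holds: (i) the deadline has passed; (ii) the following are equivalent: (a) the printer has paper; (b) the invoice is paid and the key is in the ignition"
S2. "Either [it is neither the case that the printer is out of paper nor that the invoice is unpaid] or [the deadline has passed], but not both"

S1: Parsed as L ⊕ (S ↔ (U ∧ N))

U ∧ N = T ∧ T = T
S ↔ (U ∧ N) = T ↔ T = T
L ⊕ (S ↔ (U ∧ N)) = F ⊕ T = T
Thus S1 is true.

S2: In symbols: (¬S ↓ ¬U) ⊕ L

¬S = ¬T = F
¬U = ¬T = F
¬S ↓ ¬U = F ↓ F = T
(¬S ↓ ¬U) ⊕ L = T ⊕ F = T
Hence S2 is true.

Count: 2.

2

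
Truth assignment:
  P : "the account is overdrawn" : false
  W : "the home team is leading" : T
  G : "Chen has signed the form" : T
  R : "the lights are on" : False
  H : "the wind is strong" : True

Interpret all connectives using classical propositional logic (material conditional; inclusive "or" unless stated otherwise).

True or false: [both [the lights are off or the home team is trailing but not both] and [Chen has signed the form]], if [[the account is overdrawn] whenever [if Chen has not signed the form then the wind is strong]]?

True

Values: G=T, H=T, P=F, R=F, W=T.
In symbols: ((~G -> H) -> P) -> ((~R xor ~W) & G)

~G = ~T = F
~G -> H = F -> T = T
(~G -> H) -> P = T -> F = F
~R = ~F = T
~W = ~T = F
~R xor ~W = T xor F = T
(~R xor ~W) & G = T & T = T
((~G -> H) -> P) -> ((~R xor ~W) & G) = F -> T = T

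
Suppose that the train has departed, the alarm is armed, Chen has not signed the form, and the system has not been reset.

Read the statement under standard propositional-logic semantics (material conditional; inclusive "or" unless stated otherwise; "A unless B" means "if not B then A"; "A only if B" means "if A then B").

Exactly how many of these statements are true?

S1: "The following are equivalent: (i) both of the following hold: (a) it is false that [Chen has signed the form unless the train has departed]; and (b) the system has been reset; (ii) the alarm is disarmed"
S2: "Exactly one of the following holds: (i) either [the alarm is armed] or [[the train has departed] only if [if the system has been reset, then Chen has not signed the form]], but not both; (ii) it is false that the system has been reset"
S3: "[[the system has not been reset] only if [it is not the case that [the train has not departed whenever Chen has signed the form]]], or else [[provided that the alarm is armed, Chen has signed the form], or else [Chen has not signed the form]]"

Let R = "Chen has signed the form" (False), P = "the train has departed" (True), S = "the system has been reset" (False), Q = "the alarm is armed" (True).

S1: Parsed as (not (R or P) and S) iff not Q

R or P = False or True = True
not (R or P) = not True = False
not (R or P) and S = False and False = False
not Q = not True = False
(not (R or P) and S) iff not Q = False iff False = True
Thus S1 is true.

S2: Parsed as (Q xor (P -> (S -> not R))) xor not S

not R = not False = True
S -> not R = False -> True = True
P -> (S -> not R) = True -> True = True
Q xor (P -> (S -> not R)) = True xor True = False
not S = not False = True
(Q xor (P -> (S -> not R))) xor not S = False xor True = True
Hence S2 is true.

S3: In symbols: (not S -> not (R -> not P)) or ((Q -> R) or not R)

not S = not False = True
not P = not True = False
R -> not P = False -> False = True
not (R -> not P) = not True = False
not S -> not (R -> not P) = True -> False = False
Q -> R = True -> False = False
not R = not False = True
(Q -> R) or not R = False or True = True
(not S -> not (R -> not P)) or ((Q -> R) or not R) = False or True = True
Hence S3 is true.

Count: 3.

3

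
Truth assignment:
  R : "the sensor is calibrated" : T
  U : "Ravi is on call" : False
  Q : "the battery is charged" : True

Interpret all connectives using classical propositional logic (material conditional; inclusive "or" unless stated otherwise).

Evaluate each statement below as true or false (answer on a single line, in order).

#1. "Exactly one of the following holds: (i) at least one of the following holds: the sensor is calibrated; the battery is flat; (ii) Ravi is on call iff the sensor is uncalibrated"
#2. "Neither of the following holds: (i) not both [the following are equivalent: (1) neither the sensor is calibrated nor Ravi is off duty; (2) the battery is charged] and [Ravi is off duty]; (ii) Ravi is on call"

#1 false, #2 false

#1: This is (R ∨ ¬Q) ⊕ (U ↔ ¬R).

¬Q = ¬T = F
R ∨ ¬Q = T ∨ F = T
¬R = ¬T = F
U ↔ ¬R = F ↔ F = T
(R ∨ ¬Q) ⊕ (U ↔ ¬R) = T ⊕ T = F
So #1 is false.

#2: This is (((R ↓ ¬U) ↔ Q) ↑ ¬U) ↓ U.

¬U = ¬F = T
R ↓ ¬U = T ↓ T = F
(R ↓ ¬U) ↔ Q = F ↔ T = F
¬U = ¬F = T
((R ↓ ¬U) ↔ Q) ↑ ¬U = F ↑ T = T
(((R ↓ ¬U) ↔ Q) ↑ ¬U) ↓ U = T ↓ F = F
So #2 is false.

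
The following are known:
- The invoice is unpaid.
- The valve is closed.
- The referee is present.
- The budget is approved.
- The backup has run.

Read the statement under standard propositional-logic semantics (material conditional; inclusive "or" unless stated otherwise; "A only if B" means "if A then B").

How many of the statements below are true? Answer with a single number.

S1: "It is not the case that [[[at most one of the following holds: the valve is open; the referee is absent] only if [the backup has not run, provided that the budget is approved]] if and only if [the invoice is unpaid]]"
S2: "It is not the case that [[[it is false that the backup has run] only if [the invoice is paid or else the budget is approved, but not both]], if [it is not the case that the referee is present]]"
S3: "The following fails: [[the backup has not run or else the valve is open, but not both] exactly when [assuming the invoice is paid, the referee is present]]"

2

Let M = "the valve is open" (False), P = "the referee is present" (True), H = "the budget is approved" (True), D = "the backup has run" (True), S = "the invoice is paid" (False).

S1: In symbols: not (((M nand not P) -> (H -> not D)) iff not S)

not P = not True = False
M nand not P = False nand False = True
not D = not True = False
H -> not D = True -> False = False
(M nand not P) -> (H -> not D) = True -> False = False
not S = not False = True
((M nand not P) -> (H -> not D)) iff not S = False iff True = False
not (((M nand not P) -> (H -> not D)) iff not S) = not False = True
So S1 is true.

S2: Formalization: not (not P -> (not D -> (S xor H)))

not P = not True = False
not D = not True = False
S xor H = False xor True = True
not D -> (S xor H) = False -> True = True
not P -> (not D -> (S xor H)) = False -> True = True
not (not P -> (not D -> (S xor H))) = not True = False
Thus S2 is false.

S3: Parsed as not ((not D xor M) iff (S -> P))

not D = not True = False
not D xor M = False xor False = False
S -> P = False -> True = True
(not D xor M) iff (S -> P) = False iff True = False
not ((not D xor M) iff (S -> P)) = not False = True
So S3 is true.

True statements: 2 (S1, S3).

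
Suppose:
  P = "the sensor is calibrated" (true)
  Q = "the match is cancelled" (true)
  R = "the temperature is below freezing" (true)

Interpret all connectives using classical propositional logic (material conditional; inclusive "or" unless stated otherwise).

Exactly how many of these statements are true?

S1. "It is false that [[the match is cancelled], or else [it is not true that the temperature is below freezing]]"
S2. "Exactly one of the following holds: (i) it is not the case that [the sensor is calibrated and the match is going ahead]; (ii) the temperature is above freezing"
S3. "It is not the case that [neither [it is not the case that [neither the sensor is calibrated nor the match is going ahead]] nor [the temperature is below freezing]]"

S1: Parsed as ¬(Q ∨ ¬R)

¬R = ¬T = F
Q ∨ ¬R = T ∨ F = T
¬(Q ∨ ¬R) = ¬T = F
Thus S1 is false.

S2: This is ¬(P ∧ ¬Q) ⊕ ¬R.

¬Q = ¬T = F
P ∧ ¬Q = T ∧ F = F
¬(P ∧ ¬Q) = ¬F = T
¬R = ¬T = F
¬(P ∧ ¬Q) ⊕ ¬R = T ⊕ F = T
So S2 is true.

S3: Formalization: ¬(¬(P ↓ ¬Q) ↓ R)

¬Q = ¬T = F
P ↓ ¬Q = T ↓ F = F
¬(P ↓ ¬Q) = ¬F = T
¬(P ↓ ¬Q) ↓ R = T ↓ T = F
¬(¬(P ↓ ¬Q) ↓ R) = ¬F = T
Thus S3 is true.

Count: 2.

2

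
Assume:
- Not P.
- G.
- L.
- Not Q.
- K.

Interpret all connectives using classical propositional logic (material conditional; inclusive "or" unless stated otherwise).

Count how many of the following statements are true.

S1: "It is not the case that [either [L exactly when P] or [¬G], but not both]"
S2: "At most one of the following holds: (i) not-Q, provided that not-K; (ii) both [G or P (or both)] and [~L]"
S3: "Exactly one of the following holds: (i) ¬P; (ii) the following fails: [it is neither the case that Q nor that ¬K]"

S1: This is not ((L iff P) xor not G).

L iff P = True iff False = False
not G = not True = False
(L iff P) xor not G = False xor False = False
not ((L iff P) xor not G) = not False = True
Thus S1 is true.

S2: In symbols: (not K -> not Q) nand ((G or P) and not L)

not K = not True = False
not Q = not False = True
not K -> not Q = False -> True = True
G or P = True or False = True
not L = not True = False
(G or P) and not L = True and False = False
(not K -> not Q) nand ((G or P) and not L) = True nand False = True
Hence S2 is true.

S3: Formalization: not P xor not (Q nor not K)

not P = not False = True
not K = not True = False
Q nor not K = False nor False = True
not (Q nor not K) = not True = False
not P xor not (Q nor not K) = True xor False = True
Hence S3 is true.

True statements: 3 (S1, S2, S3).

3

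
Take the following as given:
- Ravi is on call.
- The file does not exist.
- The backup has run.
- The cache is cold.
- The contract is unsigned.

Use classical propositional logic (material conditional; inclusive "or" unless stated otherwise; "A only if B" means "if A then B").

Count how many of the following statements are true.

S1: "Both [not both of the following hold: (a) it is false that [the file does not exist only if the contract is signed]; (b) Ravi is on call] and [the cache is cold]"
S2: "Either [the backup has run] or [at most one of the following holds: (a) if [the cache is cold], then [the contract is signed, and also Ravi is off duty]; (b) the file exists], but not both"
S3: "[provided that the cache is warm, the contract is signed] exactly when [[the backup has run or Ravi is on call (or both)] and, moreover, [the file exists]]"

Let M = "the file exists" (F), K = "the contract is signed" (F), D = "Ravi is on call" (T), U = "the cache is warm" (F), W = "the backup has run" (T).

S1: Parsed as (~(~M -> K) nand D) & ~U

~M = ~F = T
~M -> K = T -> F = F
~(~M -> K) = ~F = T
~(~M -> K) nand D = T nand T = F
~U = ~F = T
(~(~M -> K) nand D) & ~U = F & T = F
Hence S1 is false.

S2: This is W xor ((~U -> (K & ~D)) nand M).

~U = ~F = T
~D = ~T = F
K & ~D = F & F = F
~U -> (K & ~D) = T -> F = F
(~U -> (K & ~D)) nand M = F nand F = T
W xor ((~U -> (K & ~D)) nand M) = T xor T = F
So S2 is false.

S3: In symbols: (U -> K) <-> ((W | D) & M)

U -> K = F -> F = T
W | D = T | T = T
(W | D) & M = T & F = F
(U -> K) <-> ((W | D) & M) = T <-> F = F
So S3 is false.

0 of the 3 statements are true (none).

0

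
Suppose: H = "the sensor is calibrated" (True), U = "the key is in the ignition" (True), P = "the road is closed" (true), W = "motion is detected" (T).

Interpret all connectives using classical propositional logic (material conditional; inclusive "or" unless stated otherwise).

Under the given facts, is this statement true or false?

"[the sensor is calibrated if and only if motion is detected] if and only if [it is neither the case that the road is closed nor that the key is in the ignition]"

In symbols: (H iff W) iff (P nor U)

H iff W = True iff True = True
P nor U = True nor True = False
(H iff W) iff (P nor U) = True iff False = False

False.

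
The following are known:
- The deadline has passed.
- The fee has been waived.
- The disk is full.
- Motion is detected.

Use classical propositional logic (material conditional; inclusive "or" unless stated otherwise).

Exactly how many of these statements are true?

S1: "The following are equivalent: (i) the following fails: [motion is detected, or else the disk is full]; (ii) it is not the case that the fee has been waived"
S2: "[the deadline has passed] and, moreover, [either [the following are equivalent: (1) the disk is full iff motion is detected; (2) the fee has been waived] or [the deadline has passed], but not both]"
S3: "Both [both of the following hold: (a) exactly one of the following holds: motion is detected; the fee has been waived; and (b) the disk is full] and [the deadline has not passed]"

1

Let U = "motion is detected" (T), V = "the disk is full" (T), L = "the fee has been waived" (T), W = "the deadline has passed" (T).

S1: Parsed as ¬(U ∨ V) ↔ ¬L

U ∨ V = T ∨ T = T
¬(U ∨ V) = ¬T = F
¬L = ¬T = F
¬(U ∨ V) ↔ ¬L = F ↔ F = T
Thus S1 is true.

S2: In symbols: W ∧ (((V ↔ U) ↔ L) ⊕ W)

V ↔ U = T ↔ T = T
(V ↔ U) ↔ L = T ↔ T = T
((V ↔ U) ↔ L) ⊕ W = T ⊕ T = F
W ∧ (((V ↔ U) ↔ L) ⊕ W) = T ∧ F = F
So S2 is false.

S3: Formalization: ((U ⊕ L) ∧ V) ∧ ¬W

U ⊕ L = T ⊕ T = F
(U ⊕ L) ∧ V = F ∧ T = F
¬W = ¬T = F
((U ⊕ L) ∧ V) ∧ ¬W = F ∧ F = F
Thus S3 is false.

1 of the 3 statements is true.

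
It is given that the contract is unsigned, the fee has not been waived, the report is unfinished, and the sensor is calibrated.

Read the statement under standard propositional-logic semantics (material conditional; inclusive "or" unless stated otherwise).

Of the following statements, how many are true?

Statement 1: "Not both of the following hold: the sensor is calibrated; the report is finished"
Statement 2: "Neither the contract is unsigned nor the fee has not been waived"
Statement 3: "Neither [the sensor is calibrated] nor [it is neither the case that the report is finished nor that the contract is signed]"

1

Let S = "the sensor is calibrated" (True), R = "the report is finished" (False), P = "the contract is signed" (False), Q = "the fee has been waived" (False).

Statement 1: In symbols: S nand R

S nand R = True nand False = True
So Statement 1 is true.

Statement 2: Formalization: not P nor not Q

not P = not False = True
not Q = not False = True
not P nor not Q = True nor True = False
Thus Statement 2 is false.

Statement 3: In symbols: S nor (R nor P)

R nor P = False nor False = True
S nor (R nor P) = True nor True = False
Thus Statement 3 is false.

Count: 1.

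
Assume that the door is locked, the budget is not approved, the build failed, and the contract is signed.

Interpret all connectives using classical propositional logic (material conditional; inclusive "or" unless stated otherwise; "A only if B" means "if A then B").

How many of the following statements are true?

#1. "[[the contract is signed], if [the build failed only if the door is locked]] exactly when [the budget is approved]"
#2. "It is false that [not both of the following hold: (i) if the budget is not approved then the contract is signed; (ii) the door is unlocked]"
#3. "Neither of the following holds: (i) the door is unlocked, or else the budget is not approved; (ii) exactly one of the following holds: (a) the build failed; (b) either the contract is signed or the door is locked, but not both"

Let R = "the build passed" (False), P = "the door is locked" (True), S = "the contract is signed" (True), Q = "the budget is approved" (False).

#1: Formalization: ((not R -> P) -> S) iff Q

not R = not False = True
not R -> P = True -> True = True
(not R -> P) -> S = True -> True = True
((not R -> P) -> S) iff Q = True iff False = False
So #1 is false.

#2: Parsed as not ((not Q -> S) nand not P)

not Q = not False = True
not Q -> S = True -> True = True
not P = not True = False
(not Q -> S) nand not P = True nand False = True
not ((not Q -> S) nand not P) = not True = False
Hence #2 is false.

#3: In symbols: (not P or not Q) nor (not R xor (S xor P))

not P = not True = False
not Q = not False = True
not P or not Q = False or True = True
not R = not False = True
S xor P = True xor True = False
not R xor (S xor P) = True xor False = True
(not P or not Q) nor (not R xor (S xor P)) = True nor True = False
Thus #3 is false.

0 of the 3 statements are true (none).

0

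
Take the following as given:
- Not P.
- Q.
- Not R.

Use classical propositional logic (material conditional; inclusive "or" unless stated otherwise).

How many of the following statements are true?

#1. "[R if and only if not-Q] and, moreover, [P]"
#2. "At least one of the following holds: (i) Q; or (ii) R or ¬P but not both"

1

#1: This is (R <-> ~Q) & P.

~Q = ~T = F
R <-> ~Q = F <-> F = T
(R <-> ~Q) & P = T & F = F
Hence #1 is false.

#2: This is Q | (R xor ~P).

~P = ~F = T
R xor ~P = F xor T = T
Q | (R xor ~P) = T | T = T
So #2 is true.

1 of the 2 statements is true (#2).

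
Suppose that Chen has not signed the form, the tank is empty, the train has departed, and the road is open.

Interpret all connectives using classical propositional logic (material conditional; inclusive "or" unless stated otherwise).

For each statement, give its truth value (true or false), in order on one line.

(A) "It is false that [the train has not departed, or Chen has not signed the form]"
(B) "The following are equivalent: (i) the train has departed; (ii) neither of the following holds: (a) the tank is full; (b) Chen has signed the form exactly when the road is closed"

Let G = "the train has departed" (True), D = "Chen has signed the form" (False), L = "the tank is full" (False), M = "the road is closed" (False).

(A): Formalization: not (not G or not D)

not G = not True = False
not D = not False = True
not G or not D = False or True = True
not (not G or not D) = not True = False
Hence (A) is false.

(B): In symbols: G iff (L nor (D iff M))

D iff M = False iff False = True
L nor (D iff M) = False nor True = False
G iff (L nor (D iff M)) = True iff False = False
Hence (B) is false.

(A) F; (B) F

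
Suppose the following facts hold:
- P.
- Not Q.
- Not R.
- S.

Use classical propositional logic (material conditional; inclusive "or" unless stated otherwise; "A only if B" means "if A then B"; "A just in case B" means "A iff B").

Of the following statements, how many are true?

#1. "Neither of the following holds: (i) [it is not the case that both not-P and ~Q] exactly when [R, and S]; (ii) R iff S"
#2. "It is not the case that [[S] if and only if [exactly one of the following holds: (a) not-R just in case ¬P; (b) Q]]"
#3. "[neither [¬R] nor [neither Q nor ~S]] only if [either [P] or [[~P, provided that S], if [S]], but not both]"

3

#1: Parsed as ((~P nand ~Q) <-> (R & S)) nor (R <-> S)

~P = ~T = F
~Q = ~F = T
~P nand ~Q = F nand T = T
R & S = F & T = F
(~P nand ~Q) <-> (R & S) = T <-> F = F
R <-> S = F <-> T = F
((~P nand ~Q) <-> (R & S)) nor (R <-> S) = F nor F = T
Hence #1 is true.

#2: This is ~(S <-> ((~R <-> ~P) xor Q)).

~R = ~F = T
~P = ~T = F
~R <-> ~P = T <-> F = F
(~R <-> ~P) xor Q = F xor F = F
S <-> ((~R <-> ~P) xor Q) = T <-> F = F
~(S <-> ((~R <-> ~P) xor Q)) = ~F = T
Hence #2 is true.

#3: This is (~R nor (Q nor ~S)) -> (P xor (S -> (S -> ~P))).

~R = ~F = T
~S = ~T = F
Q nor ~S = F nor F = T
~R nor (Q nor ~S) = T nor T = F
~P = ~T = F
S -> ~P = T -> F = F
S -> (S -> ~P) = T -> F = F
P xor (S -> (S -> ~P)) = T xor F = T
(~R nor (Q nor ~S)) -> (P xor (S -> (S -> ~P))) = F -> T = T
So #3 is true.

Count: 3.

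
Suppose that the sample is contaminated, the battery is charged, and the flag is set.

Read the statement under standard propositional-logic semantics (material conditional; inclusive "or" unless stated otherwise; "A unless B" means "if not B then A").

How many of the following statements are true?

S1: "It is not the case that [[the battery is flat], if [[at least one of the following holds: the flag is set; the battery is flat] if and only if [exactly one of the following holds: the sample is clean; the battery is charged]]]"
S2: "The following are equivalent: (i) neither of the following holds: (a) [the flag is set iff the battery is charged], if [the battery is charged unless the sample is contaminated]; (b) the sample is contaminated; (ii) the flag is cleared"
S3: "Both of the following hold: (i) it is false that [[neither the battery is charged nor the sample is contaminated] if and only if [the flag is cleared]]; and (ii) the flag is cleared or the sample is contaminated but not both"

2

Let V = "the flag is set" (T), M = "the battery is charged" (T), D = "the sample is contaminated" (T).

S1: This is ~(((V | ~M) <-> (~D xor M)) -> ~M).

~M = ~T = F
V | ~M = T | F = T
~D = ~T = F
~D xor M = F xor T = T
(V | ~M) <-> (~D xor M) = T <-> T = T
~M = ~T = F
((V | ~M) <-> (~D xor M)) -> ~M = T -> F = F
~(((V | ~M) <-> (~D xor M)) -> ~M) = ~F = T
Hence S1 is true.

S2: In symbols: (((M | D) -> (V <-> M)) nor D) <-> ~V

M | D = T | T = T
V <-> M = T <-> T = T
(M | D) -> (V <-> M) = T -> T = T
((M | D) -> (V <-> M)) nor D = T nor T = F
~V = ~T = F
(((M | D) -> (V <-> M)) nor D) <-> ~V = F <-> F = T
Thus S2 is true.

S3: Formalization: ~((M nor D) <-> ~V) & (~V xor D)

M nor D = T nor T = F
~V = ~T = F
(M nor D) <-> ~V = F <-> F = T
~((M nor D) <-> ~V) = ~T = F
~V = ~T = F
~V xor D = F xor T = T
~((M nor D) <-> ~V) & (~V xor D) = F & T = F
Thus S3 is false.

True statements: 2 (S1, S2).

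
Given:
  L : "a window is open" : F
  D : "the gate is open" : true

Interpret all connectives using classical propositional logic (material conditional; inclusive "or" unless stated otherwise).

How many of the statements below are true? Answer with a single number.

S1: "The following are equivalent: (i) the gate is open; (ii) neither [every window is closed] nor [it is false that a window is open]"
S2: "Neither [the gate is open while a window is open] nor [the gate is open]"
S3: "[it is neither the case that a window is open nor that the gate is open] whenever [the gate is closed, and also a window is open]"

1

S1: In symbols: D ↔ (¬L ↓ ¬L)

¬L = ¬F = T
¬L = ¬F = T
¬L ↓ ¬L = T ↓ T = F
D ↔ (¬L ↓ ¬L) = T ↔ F = F
Thus S1 is false.

S2: In symbols: (D ∧ L) ↓ D

D ∧ L = T ∧ F = F
(D ∧ L) ↓ D = F ↓ T = F
Hence S2 is false.

S3: Formalization: (¬D ∧ L) → (L ↓ D)

¬D = ¬T = F
¬D ∧ L = F ∧ F = F
L ↓ D = F ↓ T = F
(¬D ∧ L) → (L ↓ D) = F → F = T
Thus S3 is true.

1 of the 3 statements is true.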